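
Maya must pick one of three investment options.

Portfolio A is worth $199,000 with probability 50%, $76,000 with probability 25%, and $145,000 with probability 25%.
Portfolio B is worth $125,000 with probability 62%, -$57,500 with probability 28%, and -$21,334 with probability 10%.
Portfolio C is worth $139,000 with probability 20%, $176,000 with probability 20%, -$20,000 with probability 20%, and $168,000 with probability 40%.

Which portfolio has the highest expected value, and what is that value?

Portfolio A ($154,750)

Portfolio A = 0.5 × 199000 + 0.25 × 76000 + 0.25 × 145000 = 99500 + 19000 + 36250 = 154750
Portfolio B = 0.62 × 125000 + 0.28 × (-57500) + 0.1 × (-21334) = 77500 − 16100 − 2133.4 = 59266.6
Portfolio C = 0.2 × 139000 + 0.2 × 176000 + 0.2 × (-20000) + 0.4 × 168000 = 27800 + 35200 − 4000 + 67200 = 126200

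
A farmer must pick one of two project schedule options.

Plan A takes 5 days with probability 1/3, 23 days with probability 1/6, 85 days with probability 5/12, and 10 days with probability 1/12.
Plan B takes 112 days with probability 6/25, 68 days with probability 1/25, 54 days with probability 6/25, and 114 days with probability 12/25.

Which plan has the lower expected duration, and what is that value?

Plan A (41.75 days)

Plan A = 1/3 × 5 + 1/6 × 23 + 5/12 × 85 + 1/12 × 10 = 1.6667 + 3.8333 + 35.4167 + 0.8333 = 41.75
Plan B = 6/25 × 112 + 1/25 × 68 + 6/25 × 54 + 12/25 × 114 = 26.88 + 2.72 + 12.96 + 54.72 = 97.28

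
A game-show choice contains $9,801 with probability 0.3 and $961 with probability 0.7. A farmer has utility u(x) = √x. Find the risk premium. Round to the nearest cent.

E[u] = 0.3·√9801 + 0.7·√961 = 0.3·99 + 0.7·31 = 51.4
CE = (51.4)² = 2641.96
Risk premium = EV − CE = 3613 − 2641.96 = 971.04

$971.04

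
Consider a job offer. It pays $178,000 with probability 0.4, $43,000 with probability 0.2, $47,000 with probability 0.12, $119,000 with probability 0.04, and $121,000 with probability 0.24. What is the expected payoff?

$119,240

EV = 0.4 × 178000 + 0.2 × 43000 + 0.12 × 47000 + 0.04 × 119000 + 0.24 × 121000 = 71200 + 8600 + 5640 + 4760 + 29040 = 119240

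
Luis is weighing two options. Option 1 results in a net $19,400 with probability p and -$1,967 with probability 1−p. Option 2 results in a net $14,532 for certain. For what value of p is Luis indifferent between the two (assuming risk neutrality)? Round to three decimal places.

p = 0.772

p·19400 + (1−p)·(-1967) = 14532
21367p − 1967 = 14532
p = (14532 + 1967) / 21367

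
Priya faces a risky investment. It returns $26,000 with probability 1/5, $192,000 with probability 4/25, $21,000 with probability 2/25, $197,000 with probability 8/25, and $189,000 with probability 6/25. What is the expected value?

$146,000

EV = 1/5 × 26000 + 4/25 × 192000 + 2/25 × 21000 + 8/25 × 197000 + 6/25 × 189000 = 5200 + 30720 + 1680 + 63040 + 45360 = 146000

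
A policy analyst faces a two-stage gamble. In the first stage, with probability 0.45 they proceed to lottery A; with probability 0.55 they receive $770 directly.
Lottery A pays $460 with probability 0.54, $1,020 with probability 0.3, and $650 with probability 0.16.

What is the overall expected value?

$719.78

EV(A) = 0.54 × 460 + 0.3 × 1020 + 0.16 × 650 = 248.4 + 306 + 104 = 658.4
Branch B: 770 (certain)
Overall = 0.45 × 658.4 + 0.55 × 770 = 296.28 + 423.5 = 719.78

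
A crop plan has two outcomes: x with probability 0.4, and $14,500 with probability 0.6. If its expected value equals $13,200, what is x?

0.4·x + 0.6·14500 = 13200
0.4·x = 13200 − 8700 = 4500
x = 4500 / 0.4 = 11250

x = $11,250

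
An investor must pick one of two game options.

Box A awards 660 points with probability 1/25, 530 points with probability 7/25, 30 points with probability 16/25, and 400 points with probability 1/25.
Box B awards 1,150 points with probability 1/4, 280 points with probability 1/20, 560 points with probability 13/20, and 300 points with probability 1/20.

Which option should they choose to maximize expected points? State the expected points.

Box A = 1/25 × 660 + 7/25 × 530 + 16/25 × 30 + 1/25 × 400 = 26.4 + 148.4 + 19.2 + 16 = 210
Box B = 1/4 × 1150 + 1/20 × 280 + 13/20 × 560 + 1/20 × 300 = 287.5 + 14 + 364 + 15 = 680.5

Box B (680.5 points)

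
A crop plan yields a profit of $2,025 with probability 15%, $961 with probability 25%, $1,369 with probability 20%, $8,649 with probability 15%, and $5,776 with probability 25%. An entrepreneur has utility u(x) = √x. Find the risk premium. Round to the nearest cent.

E[u] = 0.15·√2025 + 0.25·√961 + 0.2·√1369 + 0.15·√8649 + 0.25·√5776 = 0.15·45 + 0.25·31 + 0.2·37 + 0.15·93 + 0.25·76 = 54.85
CE = (54.85)² = 3008.5225
Risk premium = EV − CE = 3559.15 − 3008.5225 = 550.6275

$550.63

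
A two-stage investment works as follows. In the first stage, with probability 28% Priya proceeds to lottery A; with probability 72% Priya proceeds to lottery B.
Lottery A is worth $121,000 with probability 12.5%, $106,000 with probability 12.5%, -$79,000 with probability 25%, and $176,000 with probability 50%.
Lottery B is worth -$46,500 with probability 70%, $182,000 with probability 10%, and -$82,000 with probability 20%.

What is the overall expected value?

$4,915

EV(A) = 0.125 × 121000 + 0.125 × 106000 + 0.25 × (-79000) + 0.5 × 176000 = 15125 + 13250 − 19750 + 88000 = 96625
EV(B) = 0.7 × (-46500) + 0.1 × 182000 + 0.2 × (-82000) = -32550 + 18200 − 16400 = -30750
Overall = 0.28 × 96625 + 0.72 × (-30750) = 27055 − 22140 = 4915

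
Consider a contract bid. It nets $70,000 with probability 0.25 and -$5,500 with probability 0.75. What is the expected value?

$13,375

EV = 0.25 × 70000 + 0.75 × (-5500) = 17500 − 4125 = 13375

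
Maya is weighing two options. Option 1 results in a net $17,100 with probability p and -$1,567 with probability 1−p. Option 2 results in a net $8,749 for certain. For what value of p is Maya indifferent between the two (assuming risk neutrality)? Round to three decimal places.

p = 0.553

p·17100 + (1−p)·(-1567) = 8749
18667p − 1567 = 8749
p = (8749 + 1567) / 18667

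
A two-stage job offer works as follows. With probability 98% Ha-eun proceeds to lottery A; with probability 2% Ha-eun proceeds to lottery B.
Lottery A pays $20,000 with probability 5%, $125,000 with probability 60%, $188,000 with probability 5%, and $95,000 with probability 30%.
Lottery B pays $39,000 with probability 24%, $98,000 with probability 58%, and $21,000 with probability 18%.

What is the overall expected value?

$113,021.60

EV(A) = 0.05 × 20000 + 0.6 × 125000 + 0.05 × 188000 + 0.3 × 95000 = 1000 + 75000 + 9400 + 28500 = 113900
EV(B) = 0.24 × 39000 + 0.58 × 98000 + 0.18 × 21000 = 9360 + 56840 + 3780 = 69980
Overall = 0.98 × 113900 + 0.02 × 69980 = 111622 + 1399.6 = 113021.6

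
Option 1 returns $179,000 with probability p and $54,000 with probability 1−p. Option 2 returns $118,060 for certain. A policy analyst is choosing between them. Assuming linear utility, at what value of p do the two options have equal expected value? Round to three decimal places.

p = 0.512

p·179000 + (1−p)·54000 = 118060
125000p + 54000 = 118060
p = (118060 − 54000) / 125000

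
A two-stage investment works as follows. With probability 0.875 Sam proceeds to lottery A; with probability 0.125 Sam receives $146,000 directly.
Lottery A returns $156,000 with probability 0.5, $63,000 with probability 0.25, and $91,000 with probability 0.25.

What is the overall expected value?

EV(A) = 0.5 × 156000 + 0.25 × 63000 + 0.25 × 91000 = 78000 + 15750 + 22750 = 116500
Branch B: 146000 (certain)
Overall = 0.875 × 116500 + 0.125 × 146000 = 101937.5 + 18250 = 120187.5

$120,187.50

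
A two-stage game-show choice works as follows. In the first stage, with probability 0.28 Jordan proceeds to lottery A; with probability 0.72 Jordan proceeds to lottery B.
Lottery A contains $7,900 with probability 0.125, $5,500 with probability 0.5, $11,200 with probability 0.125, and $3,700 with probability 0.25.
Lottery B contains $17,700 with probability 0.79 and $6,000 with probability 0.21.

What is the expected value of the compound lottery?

EV(A) = 0.125 × 7900 + 0.5 × 5500 + 0.125 × 11200 + 0.25 × 3700 = 987.5 + 2750 + 1400 + 925 = 6062.5
EV(B) = 0.79 × 17700 + 0.21 × 6000 = 13983 + 1260 = 15243
Overall = 0.28 × 6062.5 + 0.72 × 15243 = 1697.5 + 10974.96 = 12672.46

$12,672.46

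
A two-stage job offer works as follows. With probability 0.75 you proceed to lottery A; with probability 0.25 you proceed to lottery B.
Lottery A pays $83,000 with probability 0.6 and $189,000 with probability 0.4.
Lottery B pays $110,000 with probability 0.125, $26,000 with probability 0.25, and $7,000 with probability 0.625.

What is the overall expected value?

$100,206.25

EV(A) = 0.6 × 83000 + 0.4 × 189000 = 49800 + 75600 = 125400
EV(B) = 0.125 × 110000 + 0.25 × 26000 + 0.625 × 7000 = 13750 + 6500 + 4375 = 24625
Overall = 0.75 × 125400 + 0.25 × 24625 = 94050 + 6156.25 = 100206.25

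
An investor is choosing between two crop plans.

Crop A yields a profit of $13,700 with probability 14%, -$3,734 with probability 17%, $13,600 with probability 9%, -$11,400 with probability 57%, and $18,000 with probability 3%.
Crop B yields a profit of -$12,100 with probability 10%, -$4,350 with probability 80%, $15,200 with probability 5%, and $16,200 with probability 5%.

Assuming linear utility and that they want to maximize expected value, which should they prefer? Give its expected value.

Crop B (-$3,120)

Crop A = 0.14 × 13700 + 0.17 × (-3734) + 0.09 × 13600 + 0.57 × (-11400) + 0.03 × 18000 = 1918 − 634.78 + 1224 − 6498 + 540 = -3450.78
Crop B = 0.1 × (-12100) + 0.8 × (-4350) + 0.05 × 15200 + 0.05 × 16200 = -1210 − 3480 + 760 + 810 = -3120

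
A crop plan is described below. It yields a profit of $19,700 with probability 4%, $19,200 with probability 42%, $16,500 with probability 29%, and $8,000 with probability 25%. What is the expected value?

EV = 0.04 × 19700 + 0.42 × 19200 + 0.29 × 16500 + 0.25 × 8000 = 788 + 8064 + 4785 + 2000 = 15637

$15,637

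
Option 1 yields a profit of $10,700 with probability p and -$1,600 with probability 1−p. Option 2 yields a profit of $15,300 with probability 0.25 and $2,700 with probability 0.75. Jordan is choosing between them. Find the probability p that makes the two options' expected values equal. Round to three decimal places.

EV(Option 2) = 0.25 × 15300 + 0.75 × 2700 = 3825 + 2025 = 5850
p·10700 + (1−p)·(-1600) = 5850
12300p − 1600 = 5850
p = (5850 + 1600) / 12300

p = 0.606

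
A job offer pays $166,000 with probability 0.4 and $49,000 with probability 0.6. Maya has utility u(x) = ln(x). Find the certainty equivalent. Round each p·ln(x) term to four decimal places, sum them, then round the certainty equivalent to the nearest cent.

E[u] = 0.4·ln(166000) + 0.6·ln(49000) = 4.8079 + 6.4797 = 11.2876
CE = e^11.2876 ≈ 79825.64

$79,825.64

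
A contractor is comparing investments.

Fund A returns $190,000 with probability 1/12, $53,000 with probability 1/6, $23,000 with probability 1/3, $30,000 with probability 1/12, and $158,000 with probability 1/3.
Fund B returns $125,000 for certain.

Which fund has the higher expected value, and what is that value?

Fund A = 1/12 × 190000 + 1/6 × 53000 + 1/3 × 23000 + 1/12 × 30000 + 1/3 × 158000 = 15833.3333 + 8833.3333 + 7666.6667 + 2500 + 52666.6667 = 87500
Fund B: 125000 (certain)

Fund B ($125,000)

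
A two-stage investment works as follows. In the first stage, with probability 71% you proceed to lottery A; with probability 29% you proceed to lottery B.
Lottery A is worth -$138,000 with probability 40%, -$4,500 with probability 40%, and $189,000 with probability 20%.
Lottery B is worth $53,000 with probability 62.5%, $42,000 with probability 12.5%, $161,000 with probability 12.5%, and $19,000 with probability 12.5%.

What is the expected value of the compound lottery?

$4,021.75

EV(A) = 0.4 × (-138000) + 0.4 × (-4500) + 0.2 × 189000 = -55200 − 1800 + 37800 = -19200
EV(B) = 0.625 × 53000 + 0.125 × 42000 + 0.125 × 161000 + 0.125 × 19000 = 33125 + 5250 + 20125 + 2375 = 60875
Overall = 0.71 × (-19200) + 0.29 × 60875 = -13632 + 17653.75 = 4021.75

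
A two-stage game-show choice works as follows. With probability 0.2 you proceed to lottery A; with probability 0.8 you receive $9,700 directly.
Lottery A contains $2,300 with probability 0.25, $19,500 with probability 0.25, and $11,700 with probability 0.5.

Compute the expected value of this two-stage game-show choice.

$10,020

EV(A) = 0.25 × 2300 + 0.25 × 19500 + 0.5 × 11700 = 575 + 4875 + 5850 = 11300
Branch B: 9700 (certain)
Overall = 0.2 × 11300 + 0.8 × 9700 = 2260 + 7760 = 10020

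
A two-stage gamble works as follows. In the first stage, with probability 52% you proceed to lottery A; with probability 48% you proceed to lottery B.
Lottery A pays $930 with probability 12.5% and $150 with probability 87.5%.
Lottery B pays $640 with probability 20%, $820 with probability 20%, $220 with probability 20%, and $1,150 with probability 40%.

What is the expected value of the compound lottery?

$510.78

EV(A) = 0.125 × 930 + 0.875 × 150 = 116.25 + 131.25 = 247.5
EV(B) = 0.2 × 640 + 0.2 × 820 + 0.2 × 220 + 0.4 × 1150 = 128 + 164 + 44 + 460 = 796
Overall = 0.52 × 247.5 + 0.48 × 796 = 128.7 + 382.08 = 510.78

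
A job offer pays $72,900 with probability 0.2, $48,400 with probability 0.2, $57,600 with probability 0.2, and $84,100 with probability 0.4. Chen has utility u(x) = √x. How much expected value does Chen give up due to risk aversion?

E[u] = 0.2·√72900 + 0.2·√48400 + 0.2·√57600 + 0.4·√84100 = 0.2·270 + 0.2·220 + 0.2·240 + 0.4·290 = 262
CE = (262)² = 68644
Risk premium = EV − CE = 69420 − 68644 = 776

$776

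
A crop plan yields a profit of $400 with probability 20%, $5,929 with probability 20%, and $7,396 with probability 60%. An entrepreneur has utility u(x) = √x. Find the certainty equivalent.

E[u] = 0.2·√400 + 0.2·√5929 + 0.6·√7396 = 0.2·20 + 0.2·77 + 0.6·86 = 71
CE = (71)² = 5041

$5,041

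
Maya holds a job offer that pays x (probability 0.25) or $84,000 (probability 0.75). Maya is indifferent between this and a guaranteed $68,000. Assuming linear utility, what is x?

0.25·x + 0.75·84000 = 68000
0.25·x = 68000 − 63000 = 5000
x = 5000 / 0.25 = 20000

x = $20,000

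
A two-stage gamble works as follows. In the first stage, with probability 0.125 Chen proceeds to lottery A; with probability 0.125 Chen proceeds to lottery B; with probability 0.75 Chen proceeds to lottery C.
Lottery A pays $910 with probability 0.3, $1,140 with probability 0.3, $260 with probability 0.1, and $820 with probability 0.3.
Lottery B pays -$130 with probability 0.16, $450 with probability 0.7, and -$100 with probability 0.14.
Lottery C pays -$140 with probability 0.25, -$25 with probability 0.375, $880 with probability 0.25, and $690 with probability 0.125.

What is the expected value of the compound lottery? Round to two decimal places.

$342.31

EV(A) = 0.3 × 910 + 0.3 × 1140 + 0.1 × 260 + 0.3 × 820 = 273 + 342 + 26 + 246 = 887
EV(B) = 0.16 × (-130) + 0.7 × 450 + 0.14 × (-100) = -20.8 + 315 − 14 = 280.2
EV(C) = 0.25 × (-140) + 0.375 × (-25) + 0.25 × 880 + 0.125 × 690 = -35 − 9.375 + 220 + 86.25 = 261.875
Overall = 0.125 × 887 + 0.125 × 280.2 + 0.75 × 261.875 = 110.875 + 35.025 + 196.40625 = 342.30625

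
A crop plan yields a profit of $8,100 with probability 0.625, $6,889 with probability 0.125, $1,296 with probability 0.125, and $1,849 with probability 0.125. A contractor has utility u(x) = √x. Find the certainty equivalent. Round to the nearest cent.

E[u] = 0.625·√8100 + 0.125·√6889 + 0.125·√1296 + 0.125·√1849 = 0.625·90 + 0.125·83 + 0.125·36 + 0.125·43 = 76.5
CE = (76.5)² = 5852.25

$5,852.25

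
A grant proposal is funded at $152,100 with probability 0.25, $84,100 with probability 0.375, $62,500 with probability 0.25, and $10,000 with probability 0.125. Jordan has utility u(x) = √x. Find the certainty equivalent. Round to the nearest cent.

E[u] = 0.25·√152100 + 0.375·√84100 + 0.25·√62500 + 0.125·√10000 = 0.25·390 + 0.375·290 + 0.25·250 + 0.125·100 = 281.25
CE = (281.25)² = 79101.5625

$79,101.56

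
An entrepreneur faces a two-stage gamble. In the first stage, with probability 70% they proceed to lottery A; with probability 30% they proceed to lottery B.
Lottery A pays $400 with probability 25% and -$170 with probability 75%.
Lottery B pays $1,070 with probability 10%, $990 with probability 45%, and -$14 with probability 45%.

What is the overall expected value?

EV(A) = 0.25 × 400 + 0.75 × (-170) = 100 − 127.5 = -27.5
EV(B) = 0.1 × 1070 + 0.45 × 990 + 0.45 × (-14) = 107 + 445.5 − 6.3 = 546.2
Overall = 0.7 × (-27.5) + 0.3 × 546.2 = -19.25 + 163.86 = 144.61

$144.61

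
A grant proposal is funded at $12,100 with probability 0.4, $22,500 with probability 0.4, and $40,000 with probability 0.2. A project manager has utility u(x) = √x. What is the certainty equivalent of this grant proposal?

$20,736

E[u] = 0.4·√12100 + 0.4·√22500 + 0.2·√40000 = 0.4·110 + 0.4·150 + 0.2·200 = 144
CE = (144)² = 20736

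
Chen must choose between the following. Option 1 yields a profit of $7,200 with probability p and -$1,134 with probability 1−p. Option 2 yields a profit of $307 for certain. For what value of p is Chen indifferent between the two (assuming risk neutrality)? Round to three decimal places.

p = 0.173

p·7200 + (1−p)·(-1134) = 307
8334p − 1134 = 307
p = (307 + 1134) / 8334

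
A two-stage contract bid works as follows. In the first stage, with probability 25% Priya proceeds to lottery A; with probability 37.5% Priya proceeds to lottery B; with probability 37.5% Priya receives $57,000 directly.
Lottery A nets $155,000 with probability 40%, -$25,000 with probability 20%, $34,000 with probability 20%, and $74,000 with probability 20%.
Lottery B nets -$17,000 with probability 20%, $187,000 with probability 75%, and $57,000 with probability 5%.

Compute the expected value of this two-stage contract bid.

$93,412.50

EV(A) = 0.4 × 155000 + 0.2 × (-25000) + 0.2 × 34000 + 0.2 × 74000 = 62000 − 5000 + 6800 + 14800 = 78600
EV(B) = 0.2 × (-17000) + 0.75 × 187000 + 0.05 × 57000 = -3400 + 140250 + 2850 = 139700
Branch C: 57000 (certain)
Overall = 0.25 × 78600 + 0.375 × 139700 + 0.375 × 57000 = 19650 + 52387.5 + 21375 = 93412.5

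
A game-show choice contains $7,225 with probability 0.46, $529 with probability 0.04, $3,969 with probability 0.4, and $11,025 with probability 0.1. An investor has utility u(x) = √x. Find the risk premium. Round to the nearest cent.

E[u] = 0.46·√7225 + 0.04·√529 + 0.4·√3969 + 0.1·√11025 = 0.46·85 + 0.04·23 + 0.4·63 + 0.1·105 = 75.72
CE = (75.72)² = 5733.5184
Risk premium = EV − CE = 6034.76 − 5733.5184 = 301.2416

$301.24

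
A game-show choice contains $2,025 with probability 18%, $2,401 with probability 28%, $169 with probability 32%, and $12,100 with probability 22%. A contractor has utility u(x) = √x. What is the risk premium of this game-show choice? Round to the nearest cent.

E[u] = 0.18·√2025 + 0.28·√2401 + 0.32·√169 + 0.22·√12100 = 0.18·45 + 0.28·49 + 0.32·13 + 0.22·110 = 50.18
CE = (50.18)² = 2518.0324
Risk premium = EV − CE = 3752.86 − 2518.0324 = 1234.8276

$1,234.83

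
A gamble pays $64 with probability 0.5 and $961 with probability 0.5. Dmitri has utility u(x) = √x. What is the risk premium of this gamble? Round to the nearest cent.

E[u] = 0.5·√64 + 0.5·√961 = 0.5·8 + 0.5·31 = 19.5
CE = (19.5)² = 380.25
Risk premium = EV − CE = 512.5 − 380.25 = 132.25

$132.25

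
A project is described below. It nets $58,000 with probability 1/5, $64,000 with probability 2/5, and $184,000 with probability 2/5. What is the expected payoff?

$110,800

EV = 1/5 × 58000 + 2/5 × 64000 + 2/5 × 184000 = 11600 + 25600 + 73600 = 110800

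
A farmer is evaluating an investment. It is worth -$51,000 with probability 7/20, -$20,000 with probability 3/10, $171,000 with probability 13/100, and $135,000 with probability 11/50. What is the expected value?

$28,080

EV = 7/20 × (-51000) + 3/10 × (-20000) + 13/100 × 171000 + 11/50 × 135000 = -17850 − 6000 + 22230 + 29700 = 28080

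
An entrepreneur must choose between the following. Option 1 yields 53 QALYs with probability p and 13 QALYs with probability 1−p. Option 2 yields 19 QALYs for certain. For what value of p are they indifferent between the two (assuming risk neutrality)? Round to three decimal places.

p = 0.150

p·53 + (1−p)·13 = 19
40p + 13 = 19
p = (19 − 13) / 40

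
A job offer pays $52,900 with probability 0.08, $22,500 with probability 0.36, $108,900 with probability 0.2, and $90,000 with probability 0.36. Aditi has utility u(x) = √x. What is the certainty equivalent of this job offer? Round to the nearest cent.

$60,712.96

E[u] = 0.08·√52900 + 0.36·√22500 + 0.2·√108900 + 0.36·√90000 = 0.08·230 + 0.36·150 + 0.2·330 + 0.36·300 = 246.4
CE = (246.4)² = 60712.96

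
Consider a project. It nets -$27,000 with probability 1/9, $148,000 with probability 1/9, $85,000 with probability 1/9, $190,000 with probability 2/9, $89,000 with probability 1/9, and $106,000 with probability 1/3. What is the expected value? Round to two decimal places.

$110,333.33

EV = 1/9 × (-27000) + 1/9 × 148000 + 1/9 × 85000 + 2/9 × 190000 + 1/9 × 89000 + 1/3 × 106000 = -3000 + 16444.4444 + 9444.4444 + 42222.2222 + 9888.8889 + 35333.3333 = 110333.3333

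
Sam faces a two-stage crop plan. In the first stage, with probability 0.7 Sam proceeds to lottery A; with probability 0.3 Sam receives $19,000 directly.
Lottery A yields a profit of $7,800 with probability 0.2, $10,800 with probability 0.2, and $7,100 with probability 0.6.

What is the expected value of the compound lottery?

EV(A) = 0.2 × 7800 + 0.2 × 10800 + 0.6 × 7100 = 1560 + 2160 + 4260 = 7980
Branch B: 19000 (certain)
Overall = 0.7 × 7980 + 0.3 × 19000 = 5586 + 5700 = 11286

$11,286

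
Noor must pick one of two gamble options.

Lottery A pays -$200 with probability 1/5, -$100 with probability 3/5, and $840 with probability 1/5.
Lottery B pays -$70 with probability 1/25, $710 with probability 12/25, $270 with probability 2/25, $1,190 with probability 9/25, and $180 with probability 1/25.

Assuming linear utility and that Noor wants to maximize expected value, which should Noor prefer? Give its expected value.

Lottery B ($795.20)

Lottery A = 1/5 × (-200) + 3/5 × (-100) + 1/5 × 840 = -40 − 60 + 168 = 68
Lottery B = 1/25 × (-70) + 12/25 × 710 + 2/25 × 270 + 9/25 × 1190 + 1/25 × 180 = -2.8 + 340.8 + 21.6 + 428.4 + 7.2 = 795.2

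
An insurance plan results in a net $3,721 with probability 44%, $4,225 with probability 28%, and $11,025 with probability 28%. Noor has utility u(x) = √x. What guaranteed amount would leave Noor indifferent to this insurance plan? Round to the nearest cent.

$5,541.31

E[u] = 0.44·√3721 + 0.28·√4225 + 0.28·√11025 = 0.44·61 + 0.28·65 + 0.28·105 = 74.44
CE = (74.44)² = 5541.3136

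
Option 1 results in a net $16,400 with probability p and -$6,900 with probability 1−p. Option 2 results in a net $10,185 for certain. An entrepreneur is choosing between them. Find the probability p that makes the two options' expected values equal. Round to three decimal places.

p·16400 + (1−p)·(-6900) = 10185
23300p − 6900 = 10185
p = (10185 + 6900) / 23300

p = 0.733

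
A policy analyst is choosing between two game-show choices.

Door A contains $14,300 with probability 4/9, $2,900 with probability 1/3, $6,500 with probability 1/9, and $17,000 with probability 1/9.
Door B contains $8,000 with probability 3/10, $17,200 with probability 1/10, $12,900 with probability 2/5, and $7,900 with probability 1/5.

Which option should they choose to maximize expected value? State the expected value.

Door A = 4/9 × 14300 + 1/3 × 2900 + 1/9 × 6500 + 1/9 × 17000 = 6355.5556 + 966.6667 + 722.2222 + 1888.8889 = 9933.3333
Door B = 3/10 × 8000 + 1/10 × 17200 + 2/5 × 12900 + 1/5 × 7900 = 2400 + 1720 + 5160 + 1580 = 10860

Door B ($10,860)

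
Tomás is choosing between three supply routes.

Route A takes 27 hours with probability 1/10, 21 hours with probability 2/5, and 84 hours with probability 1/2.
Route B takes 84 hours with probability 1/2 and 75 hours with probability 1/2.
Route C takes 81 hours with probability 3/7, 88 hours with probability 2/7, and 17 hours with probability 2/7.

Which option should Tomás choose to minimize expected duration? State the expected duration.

Route A (53.1 hours)

Route A = 1/10 × 27 + 2/5 × 21 + 1/2 × 84 = 2.7 + 8.4 + 42 = 53.1
Route B = 1/2 × 84 + 1/2 × 75 = 42 + 37.5 = 79.5
Route C = 3/7 × 81 + 2/7 × 88 + 2/7 × 17 = 34.7143 + 25.1429 + 4.8571 = 64.7143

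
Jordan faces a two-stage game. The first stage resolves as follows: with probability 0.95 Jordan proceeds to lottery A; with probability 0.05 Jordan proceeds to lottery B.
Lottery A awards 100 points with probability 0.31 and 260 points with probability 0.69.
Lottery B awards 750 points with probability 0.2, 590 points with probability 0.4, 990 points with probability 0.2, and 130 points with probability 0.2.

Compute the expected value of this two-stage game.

EV(A) = 0.31 × 100 + 0.69 × 260 = 31 + 179.4 = 210.4
EV(B) = 0.2 × 750 + 0.4 × 590 + 0.2 × 990 + 0.2 × 130 = 150 + 236 + 198 + 26 = 610
Overall = 0.95 × 210.4 + 0.05 × 610 = 199.88 + 30.5 = 230.38

230.38 points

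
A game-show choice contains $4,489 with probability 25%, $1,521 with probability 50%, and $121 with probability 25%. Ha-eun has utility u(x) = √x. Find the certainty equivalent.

$1,521

E[u] = 0.25·√4489 + 0.5·√1521 + 0.25·√121 = 0.25·67 + 0.5·39 + 0.25·11 = 39
CE = (39)² = 1521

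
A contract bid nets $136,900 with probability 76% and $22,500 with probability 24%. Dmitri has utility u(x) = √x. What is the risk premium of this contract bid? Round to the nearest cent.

E[u] = 0.76·√136900 + 0.24·√22500 = 0.76·370 + 0.24·150 = 317.2
CE = (317.2)² = 100615.84
Risk premium = EV − CE = 109444 − 100615.84 = 8828.16

$8,828.16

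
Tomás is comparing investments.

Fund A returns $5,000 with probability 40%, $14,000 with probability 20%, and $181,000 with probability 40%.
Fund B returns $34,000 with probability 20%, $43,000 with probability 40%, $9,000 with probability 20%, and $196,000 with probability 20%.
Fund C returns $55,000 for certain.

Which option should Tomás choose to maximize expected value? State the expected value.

Fund A = 0.4 × 5000 + 0.2 × 14000 + 0.4 × 181000 = 2000 + 2800 + 72400 = 77200
Fund B = 0.2 × 34000 + 0.4 × 43000 + 0.2 × 9000 + 0.2 × 196000 = 6800 + 17200 + 1800 + 39200 = 65000
Fund C: 55000 (certain)

Fund A ($77,200)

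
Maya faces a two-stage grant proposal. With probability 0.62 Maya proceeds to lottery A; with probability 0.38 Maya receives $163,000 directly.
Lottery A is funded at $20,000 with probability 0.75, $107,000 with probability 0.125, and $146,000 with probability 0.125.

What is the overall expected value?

EV(A) = 0.75 × 20000 + 0.125 × 107000 + 0.125 × 146000 = 15000 + 13375 + 18250 = 46625
Branch B: 163000 (certain)
Overall = 0.62 × 46625 + 0.38 × 163000 = 28907.5 + 61940 = 90847.5

$90,847.50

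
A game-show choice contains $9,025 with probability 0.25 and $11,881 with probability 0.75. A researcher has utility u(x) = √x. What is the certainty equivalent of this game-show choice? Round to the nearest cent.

$11,130.25

E[u] = 0.25·√9025 + 0.75·√11881 = 0.25·95 + 0.75·109 = 105.5
CE = (105.5)² = 11130.25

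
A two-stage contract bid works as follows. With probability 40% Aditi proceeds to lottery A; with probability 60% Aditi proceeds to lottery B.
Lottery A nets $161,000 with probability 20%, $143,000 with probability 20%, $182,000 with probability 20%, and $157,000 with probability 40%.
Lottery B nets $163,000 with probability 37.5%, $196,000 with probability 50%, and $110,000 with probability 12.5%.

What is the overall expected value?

EV(A) = 0.2 × 161000 + 0.2 × 143000 + 0.2 × 182000 + 0.4 × 157000 = 32200 + 28600 + 36400 + 62800 = 160000
EV(B) = 0.375 × 163000 + 0.5 × 196000 + 0.125 × 110000 = 61125 + 98000 + 13750 = 172875
Overall = 0.4 × 160000 + 0.6 × 172875 = 64000 + 103725 = 167725

$167,725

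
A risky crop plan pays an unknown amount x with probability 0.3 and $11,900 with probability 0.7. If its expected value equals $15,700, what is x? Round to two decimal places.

x = $24,566.67

0.3·x + 0.7·11900 = 15700
0.3·x = 15700 − 8330 = 7370
x = 7370 / 0.3 = 24566.6667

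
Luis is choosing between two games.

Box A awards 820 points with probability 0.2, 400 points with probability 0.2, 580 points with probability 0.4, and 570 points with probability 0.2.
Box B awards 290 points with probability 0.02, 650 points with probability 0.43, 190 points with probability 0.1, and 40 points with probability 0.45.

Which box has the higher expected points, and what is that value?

Box A = 0.2 × 820 + 0.2 × 400 + 0.4 × 580 + 0.2 × 570 = 164 + 80 + 232 + 114 = 590
Box B = 0.02 × 290 + 0.43 × 650 + 0.1 × 190 + 0.45 × 40 = 5.8 + 279.5 + 19 + 18 = 322.3

Box A (590 points)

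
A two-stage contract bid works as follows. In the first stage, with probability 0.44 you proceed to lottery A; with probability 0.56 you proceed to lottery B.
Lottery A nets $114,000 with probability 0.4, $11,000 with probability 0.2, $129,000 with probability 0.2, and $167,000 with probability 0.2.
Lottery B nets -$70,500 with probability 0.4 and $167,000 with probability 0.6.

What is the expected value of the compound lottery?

$87,400

EV(A) = 0.4 × 114000 + 0.2 × 11000 + 0.2 × 129000 + 0.2 × 167000 = 45600 + 2200 + 25800 + 33400 = 107000
EV(B) = 0.4 × (-70500) + 0.6 × 167000 = -28200 + 100200 = 72000
Overall = 0.44 × 107000 + 0.56 × 72000 = 47080 + 40320 = 87400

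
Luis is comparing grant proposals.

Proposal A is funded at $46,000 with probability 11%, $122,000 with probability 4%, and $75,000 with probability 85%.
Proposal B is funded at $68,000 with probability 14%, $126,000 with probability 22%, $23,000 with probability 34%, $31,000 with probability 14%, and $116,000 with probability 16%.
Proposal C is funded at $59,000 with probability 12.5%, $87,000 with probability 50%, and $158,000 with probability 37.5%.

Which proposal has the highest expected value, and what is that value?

Proposal A = 0.11 × 46000 + 0.04 × 122000 + 0.85 × 75000 = 5060 + 4880 + 63750 = 73690
Proposal B = 0.14 × 68000 + 0.22 × 126000 + 0.34 × 23000 + 0.14 × 31000 + 0.16 × 116000 = 9520 + 27720 + 7820 + 4340 + 18560 = 67960
Proposal C = 0.125 × 59000 + 0.5 × 87000 + 0.375 × 158000 = 7375 + 43500 + 59250 = 110125

Proposal C ($110,125)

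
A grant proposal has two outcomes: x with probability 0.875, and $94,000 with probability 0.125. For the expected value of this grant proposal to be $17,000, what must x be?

0.875·x + 0.125·94000 = 17000
0.875·x = 17000 − 11750 = 5250
x = 5250 / 0.875 = 6000

x = $6,000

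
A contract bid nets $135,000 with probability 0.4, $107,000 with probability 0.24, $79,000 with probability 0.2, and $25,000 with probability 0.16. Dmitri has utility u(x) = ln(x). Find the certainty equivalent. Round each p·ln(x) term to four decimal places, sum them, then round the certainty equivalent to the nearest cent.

$87,570.55

E[u] = 0.4·ln(135000) + 0.24·ln(107000) + 0.2·ln(79000) + 0.16·ln(25000) = 4.7252 + 2.7793 + 2.2554 + 1.6203 = 11.3802
CE = e^11.3802 ≈ 87570.55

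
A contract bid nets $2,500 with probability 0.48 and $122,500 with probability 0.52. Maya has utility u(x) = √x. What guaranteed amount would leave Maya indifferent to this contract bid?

E[u] = 0.48·√2500 + 0.52·√122500 = 0.48·50 + 0.52·350 = 206
CE = (206)² = 42436

$42,436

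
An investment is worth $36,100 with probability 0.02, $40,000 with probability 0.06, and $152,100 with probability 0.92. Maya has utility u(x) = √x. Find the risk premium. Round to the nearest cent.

$2,728.84

E[u] = 0.02·√36100 + 0.06·√40000 + 0.92·√152100 = 0.02·190 + 0.06·200 + 0.92·390 = 374.6
CE = (374.6)² = 140325.16
Risk premium = EV − CE = 143054 − 140325.16 = 2728.84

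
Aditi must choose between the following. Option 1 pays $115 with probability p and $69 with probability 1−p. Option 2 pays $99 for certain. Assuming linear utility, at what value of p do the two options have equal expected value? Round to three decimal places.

p = 0.652

p·115 + (1−p)·69 = 99
46p + 69 = 99
p = (99 − 69) / 46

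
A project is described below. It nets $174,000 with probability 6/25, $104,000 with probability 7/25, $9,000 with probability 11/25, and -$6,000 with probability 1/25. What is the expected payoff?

EV = 6/25 × 174000 + 7/25 × 104000 + 11/25 × 9000 + 1/25 × (-6000) = 41760 + 29120 + 3960 − 240 = 74600

$74,600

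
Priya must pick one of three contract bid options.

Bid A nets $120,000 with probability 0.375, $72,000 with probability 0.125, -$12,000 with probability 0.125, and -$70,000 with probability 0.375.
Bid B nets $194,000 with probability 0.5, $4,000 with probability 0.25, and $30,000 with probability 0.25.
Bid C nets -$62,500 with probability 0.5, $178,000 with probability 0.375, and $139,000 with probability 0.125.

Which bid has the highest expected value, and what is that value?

Bid A = 0.375 × 120000 + 0.125 × 72000 + 0.125 × (-12000) + 0.375 × (-70000) = 45000 + 9000 − 1500 − 26250 = 26250
Bid B = 0.5 × 194000 + 0.25 × 4000 + 0.25 × 30000 = 97000 + 1000 + 7500 = 105500
Bid C = 0.5 × (-62500) + 0.375 × 178000 + 0.125 × 139000 = -31250 + 66750 + 17375 = 52875

Bid B ($105,500)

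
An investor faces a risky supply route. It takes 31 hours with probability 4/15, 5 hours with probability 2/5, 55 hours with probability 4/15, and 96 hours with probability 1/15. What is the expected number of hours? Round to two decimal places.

31.33 hours

EV = 4/15 × 31 + 2/5 × 5 + 4/15 × 55 + 1/15 × 96 = 8.2667 + 2 + 14.6667 + 6.4 = 31.3333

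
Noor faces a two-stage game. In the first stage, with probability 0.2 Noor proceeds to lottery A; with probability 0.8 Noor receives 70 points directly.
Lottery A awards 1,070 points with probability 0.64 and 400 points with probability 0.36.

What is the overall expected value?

EV(A) = 0.64 × 1070 + 0.36 × 400 = 684.8 + 144 = 828.8
Branch B: 70 (certain)
Overall = 0.2 × 828.8 + 0.8 × 70 = 165.76 + 56 = 221.76

221.76 points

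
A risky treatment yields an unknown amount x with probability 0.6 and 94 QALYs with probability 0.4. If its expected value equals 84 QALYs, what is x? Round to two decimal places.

x = 77.33 QALYs

0.6·x + 0.4·94 = 84
0.6·x = 84 − 37.6 = 46.4
x = 46.4 / 0.6 = 77.3333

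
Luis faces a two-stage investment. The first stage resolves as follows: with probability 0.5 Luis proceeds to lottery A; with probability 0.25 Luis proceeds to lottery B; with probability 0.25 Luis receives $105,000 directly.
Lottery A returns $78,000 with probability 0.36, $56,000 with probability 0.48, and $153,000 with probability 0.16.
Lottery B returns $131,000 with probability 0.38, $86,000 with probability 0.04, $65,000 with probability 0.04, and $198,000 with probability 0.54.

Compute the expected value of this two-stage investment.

$106,655

EV(A) = 0.36 × 78000 + 0.48 × 56000 + 0.16 × 153000 = 28080 + 26880 + 24480 = 79440
EV(B) = 0.38 × 131000 + 0.04 × 86000 + 0.04 × 65000 + 0.54 × 198000 = 49780 + 3440 + 2600 + 106920 = 162740
Branch C: 105000 (certain)
Overall = 0.5 × 79440 + 0.25 × 162740 + 0.25 × 105000 = 39720 + 40685 + 26250 = 106655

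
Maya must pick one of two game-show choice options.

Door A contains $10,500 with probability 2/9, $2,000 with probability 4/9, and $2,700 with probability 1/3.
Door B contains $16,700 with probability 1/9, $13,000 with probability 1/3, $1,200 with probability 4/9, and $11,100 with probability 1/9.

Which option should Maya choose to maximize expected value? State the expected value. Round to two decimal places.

Door A = 2/9 × 10500 + 4/9 × 2000 + 1/3 × 2700 = 2333.3333 + 888.8889 + 900 = 4122.2222
Door B = 1/9 × 16700 + 1/3 × 13000 + 4/9 × 1200 + 1/9 × 11100 = 1855.5556 + 4333.3333 + 533.3333 + 1233.3333 = 7955.5556

Door B ($7,955.56)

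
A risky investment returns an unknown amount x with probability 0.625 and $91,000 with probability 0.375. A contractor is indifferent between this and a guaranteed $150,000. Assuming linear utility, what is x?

0.625·x + 0.375·91000 = 150000
0.625·x = 150000 − 34125 = 115875
x = 115875 / 0.625 = 185400

x = $185,400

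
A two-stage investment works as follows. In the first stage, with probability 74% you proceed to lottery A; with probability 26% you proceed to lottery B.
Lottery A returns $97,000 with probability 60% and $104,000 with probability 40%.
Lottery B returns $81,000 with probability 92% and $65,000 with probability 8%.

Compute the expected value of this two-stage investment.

$94,579.20

EV(A) = 0.6 × 97000 + 0.4 × 104000 = 58200 + 41600 = 99800
EV(B) = 0.92 × 81000 + 0.08 × 65000 = 74520 + 5200 = 79720
Overall = 0.74 × 99800 + 0.26 × 79720 = 73852 + 20727.2 = 94579.2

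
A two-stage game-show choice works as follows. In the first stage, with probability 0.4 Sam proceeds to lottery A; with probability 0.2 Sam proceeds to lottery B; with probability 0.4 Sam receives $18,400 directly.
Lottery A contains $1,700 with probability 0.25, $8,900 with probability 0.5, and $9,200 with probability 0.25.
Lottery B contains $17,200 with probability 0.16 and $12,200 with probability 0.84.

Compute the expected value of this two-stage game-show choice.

EV(A) = 0.25 × 1700 + 0.5 × 8900 + 0.25 × 9200 = 425 + 4450 + 2300 = 7175
EV(B) = 0.16 × 17200 + 0.84 × 12200 = 2752 + 10248 = 13000
Branch C: 18400 (certain)
Overall = 0.4 × 7175 + 0.2 × 13000 + 0.4 × 18400 = 2870 + 2600 + 7360 = 12830

$12,830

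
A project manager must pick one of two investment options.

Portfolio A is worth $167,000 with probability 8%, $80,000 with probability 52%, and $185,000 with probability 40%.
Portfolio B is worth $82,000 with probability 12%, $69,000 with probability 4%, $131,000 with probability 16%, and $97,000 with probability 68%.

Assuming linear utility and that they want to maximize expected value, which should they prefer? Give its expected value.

Portfolio A = 0.08 × 167000 + 0.52 × 80000 + 0.4 × 185000 = 13360 + 41600 + 74000 = 128960
Portfolio B = 0.12 × 82000 + 0.04 × 69000 + 0.16 × 131000 + 0.68 × 97000 = 9840 + 2760 + 20960 + 65960 = 99520

Portfolio A ($128,960)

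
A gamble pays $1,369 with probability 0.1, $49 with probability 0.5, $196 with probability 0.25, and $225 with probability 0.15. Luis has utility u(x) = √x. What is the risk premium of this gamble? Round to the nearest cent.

$76.45

E[u] = 0.1·√1369 + 0.5·√49 + 0.25·√196 + 0.15·√225 = 0.1·37 + 0.5·7 + 0.25·14 + 0.15·15 = 12.95
CE = (12.95)² = 167.7025
Risk premium = EV − CE = 244.15 − 167.7025 = 76.4475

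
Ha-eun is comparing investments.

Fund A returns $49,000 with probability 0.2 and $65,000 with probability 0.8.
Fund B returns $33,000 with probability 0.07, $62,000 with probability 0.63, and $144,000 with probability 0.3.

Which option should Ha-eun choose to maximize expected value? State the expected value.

Fund B ($84,570)

Fund A = 0.2 × 49000 + 0.8 × 65000 = 9800 + 52000 = 61800
Fund B = 0.07 × 33000 + 0.63 × 62000 + 0.3 × 144000 = 2310 + 39060 + 43200 = 84570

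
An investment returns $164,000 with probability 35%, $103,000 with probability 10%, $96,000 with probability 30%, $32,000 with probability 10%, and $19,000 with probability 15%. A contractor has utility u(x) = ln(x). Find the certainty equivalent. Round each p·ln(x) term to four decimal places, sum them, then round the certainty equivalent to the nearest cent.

E[u] = 0.35·ln(164000) + 0.1·ln(103000) + 0.3·ln(96000) + 0.1·ln(32000) + 0.15·ln(19000) = 4.2027 + 1.1542 + 3.4416 + 1.0373 + 1.4778 = 11.3136
CE = e^11.3136 ≈ 81928.32

$81,928.32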